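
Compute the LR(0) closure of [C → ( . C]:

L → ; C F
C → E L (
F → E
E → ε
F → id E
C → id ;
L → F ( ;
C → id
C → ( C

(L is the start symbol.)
{ [C → ( . C], [C → . ( C], [C → . E L (], [C → . id ;], [C → . id], [E → .] }

Start with: [C → ( . C]
  [C → ( . C] has the dot before C: add [C → . E L (], [C → . id ;], [C → . id], [C → . ( C]
  [C → . E L (] has the dot before E: add [E → .]
No further items can be added.

CLOSURE = { [C → ( . C], [C → . ( C], [C → . E L (], [C → . id ;], [C → . id], [E → .] }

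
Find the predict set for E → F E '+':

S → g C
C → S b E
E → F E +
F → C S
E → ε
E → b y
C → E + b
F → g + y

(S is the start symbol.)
{ '+', 'b', 'g' }

PREDICT(E → F E '+') = (FIRST(RHS) \ {ε}) ∪ (FOLLOW(E) if ε ∈ FIRST(RHS), i.e. RHS ⇒* ε)
FIRST(F) = { '+', 'b', 'g' }
FIRST(F E '+') = { '+', 'b', 'g' }
ε ∉ FIRST(F E '+'), so FOLLOW(E) is not added.
PREDICT(E → F E '+') = { '+', 'b', 'g' }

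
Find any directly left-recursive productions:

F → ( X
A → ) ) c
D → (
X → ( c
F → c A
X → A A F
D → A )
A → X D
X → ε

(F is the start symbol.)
No direct left recursion

Direct left recursion occurs when N → N α for some non-terminal N (the right-hand side begins with the left-hand side itself).

F → ( X: starts with '('
A → ) ) c: starts with ')'
D → (: starts with '('
X → ( c: starts with '('
F → c A: starts with c
X → A A F: starts with A
D → A ): starts with A
A → X D: starts with X
X → ε: starts with ε

No direct left recursion found.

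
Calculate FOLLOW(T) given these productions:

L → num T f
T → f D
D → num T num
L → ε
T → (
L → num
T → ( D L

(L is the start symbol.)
{ 'f', 'num' }

To compute FOLLOW(T), find every occurrence of T on a right-hand side N → α T β: add FIRST(β) \ {ε}, and if β is empty or nullable also add FOLLOW(N). Iterate to a fixed point.

In L → num T f: T is followed by f, add FIRST(f) \ {ε} = { 'f' }
In D → num T num: T is followed by num, add FIRST(num) \ {ε} = { 'num' }

Taking the union: FOLLOW(T) = { 'f', 'num' }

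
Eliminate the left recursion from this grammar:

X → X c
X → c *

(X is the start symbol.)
X → c * X'
X' → c X'
X' → ε

X is directly left-recursive. The standard transformation for
  A → A α₁ | ... | A α_m | β₁ | ... | β_n
is
  A  → β₁ A' | ... | β_n A'
  A' → α₁ A' | ... | α_m A' | ε

X → c * becomes X → c * X'
X → X c becomes X' → c X'
Add X' → ε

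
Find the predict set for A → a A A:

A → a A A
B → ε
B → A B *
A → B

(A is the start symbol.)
PREDICT(A → a A A) = (FIRST(RHS) \ {ε}) ∪ (FOLLOW(A) if ε ∈ FIRST(RHS), i.e. RHS ⇒* ε)
FIRST(a A A) = { 'a' }
ε ∉ FIRST(a A A), so FOLLOW(A) is not added.
PREDICT(A → a A A) = { 'a' }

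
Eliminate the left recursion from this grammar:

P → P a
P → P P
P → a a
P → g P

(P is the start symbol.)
P is directly left-recursive. The standard transformation for
  A → A α₁ | ... | A α_m | β₁ | ... | β_n
is
  A  → β₁ A' | ... | β_n A'
  A' → α₁ A' | ... | α_m A' | ε

P → a a becomes P → a a P'
P → g P becomes P → g P P'
P → P a becomes P' → a P'
P → P P becomes P' → P P'
Add P' → ε

Resulting grammar:
P → a a P'
P → g P P'
P' → a P'
P' → P P'
P' → ε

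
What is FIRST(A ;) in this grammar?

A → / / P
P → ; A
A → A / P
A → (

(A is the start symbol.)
{ '(', '/' }

FIRST sets of the non-terminals involved (from the grammar, by fixed-point iteration):
  FIRST(A) = { '(', '/' }

To compute FIRST(A ;), process the symbols left to right:
Symbol A is a non-terminal. Add FIRST(A) \ {ε} = { '(', '/' }
A is not nullable (ε ∉ FIRST(A)), so stop here.
FIRST(A ;) = { '(', '/' }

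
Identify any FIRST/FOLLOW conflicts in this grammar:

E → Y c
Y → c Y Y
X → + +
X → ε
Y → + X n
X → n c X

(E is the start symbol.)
Yes. X → n c X with FOLLOW(X) on { 'n' }

A FIRST/FOLLOW conflict occurs when a non-terminal N has a nullable alternative N → β (β ⇒* ε) and another alternative N → α with FIRST(α) ∩ FOLLOW(N) ≠ ∅: on such a lookahead the parser cannot decide between expanding α and letting N vanish via β.

Nullable non-terminals: X.

X: nullable alternative(s) X → ε; FOLLOW(X) = { 'n' }
  X → + +: FIRST \ {ε} = { '+' } — disjoint from FOLLOW(X)
  X → ε: FIRST \ {ε} = { } — this is the only nullable alternative, skip
  X → n c X: FIRST \ {ε} = { 'n' } — overlaps FOLLOW(X) on { 'n' }: CONFLICT

E, Y have no nullable alternative, so no FIRST/FOLLOW check is needed there.

So the grammar has 1 FIRST/FOLLOW conflict (marked CONFLICT above).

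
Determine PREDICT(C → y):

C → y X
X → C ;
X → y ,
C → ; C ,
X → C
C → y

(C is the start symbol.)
{ 'y' }

PREDICT(C → y) = (FIRST(RHS) \ {ε}) ∪ (FOLLOW(C) if ε ∈ FIRST(RHS), i.e. RHS ⇒* ε)
FIRST(y) = { 'y' }
ε ∉ FIRST(y), so FOLLOW(C) is not added.
PREDICT(C → y) = { 'y' }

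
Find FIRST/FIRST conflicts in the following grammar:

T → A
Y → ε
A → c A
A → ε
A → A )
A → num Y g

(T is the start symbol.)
Yes. A → c A / A → A ')' on { 'c' }; A → A ')' / A → num Y g on { 'num' }

FIRST sets of the non-terminals at (or reachable through a nullable prefix from) the front of some alternative:
  FIRST(A) = { ')', 'c', 'num', ε }

Productions for A:
  A → c A: FIRST = { 'c' }
  A → ε: FIRST = { ε }
  A → A ): FIRST = { ')', 'c', 'num' }
  A → num Y g: FIRST = { 'num' }
T, Y have only one production, so no FIRST/FIRST conflict is possible there.

Conflict for A: A → c A and A → A )
  Overlap: { 'c' }
Conflict for A: A → A ) and A → num Y g
  Overlap: { 'num' }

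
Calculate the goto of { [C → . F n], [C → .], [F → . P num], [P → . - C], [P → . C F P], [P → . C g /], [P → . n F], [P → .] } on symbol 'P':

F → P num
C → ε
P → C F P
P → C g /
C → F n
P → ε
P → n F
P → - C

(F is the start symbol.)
GOTO(I, 'P') = CLOSURE({ [A → αX.β] : [A → α.Xβ] ∈ I, X = 'P' })

Items with dot before 'P', with the dot advanced:
  [F → . P num] → [F → P . num]
Closure adds nothing (no advanced item has the dot before a non-terminal).

GOTO = { [F → P . num] }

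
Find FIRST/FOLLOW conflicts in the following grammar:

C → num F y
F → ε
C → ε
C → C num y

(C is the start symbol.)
A FIRST/FOLLOW conflict occurs when a non-terminal N has a nullable alternative N → β (β ⇒* ε) and another alternative N → α with FIRST(α) ∩ FOLLOW(N) ≠ ∅: on such a lookahead the parser cannot decide between expanding α and letting N vanish via β.

Nullable non-terminals: C, F.
FIRST sets used below: FIRST(C) = { 'num', ε }

C: nullable alternative(s) C → ε; FOLLOW(C) = { $, 'num' }
  C → num F y: FIRST \ {ε} = { 'num' } — overlaps FOLLOW(C) on { 'num' }: CONFLICT
  C → ε: FIRST \ {ε} = { } — this is the only nullable alternative, skip
  C → C num y: FIRST \ {ε} = { 'num' } — overlaps FOLLOW(C) on { 'num' }: CONFLICT
F has a nullable alternative but only one production, so nothing to check.

So the grammar has 2 FIRST/FOLLOW conflicts (marked CONFLICT above).

Answer: Yes. C → num F y with FOLLOW(C) on { 'num' }; C → C num y with FOLLOW(C) on { 'num' }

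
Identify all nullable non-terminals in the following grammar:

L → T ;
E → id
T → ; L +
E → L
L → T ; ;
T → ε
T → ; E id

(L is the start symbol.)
A non-terminal is nullable if it can derive ε (the empty string): either it has an ε-production, or it has a production whose right-hand side consists entirely of nullable non-terminals.

ε-productions: T → ε
So T is immediately nullable.
No further non-terminal can be added: every production for the remaining non-terminals contains a terminal or a non-nullable non-terminal.
Nullable = { 'T' }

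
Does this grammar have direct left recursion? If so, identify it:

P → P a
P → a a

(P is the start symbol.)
Yes, P is left-recursive

Direct left recursion occurs when N → N α for some non-terminal N (the right-hand side begins with the left-hand side itself).

P → P a: LEFT RECURSIVE (starts with P)
P → a a: starts with a

The grammar has direct left recursion on: P.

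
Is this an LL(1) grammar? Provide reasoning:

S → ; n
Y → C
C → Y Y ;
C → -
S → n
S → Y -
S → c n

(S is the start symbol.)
No. Predict set conflict for C: { '-' }

A grammar is LL(1) if for each non-terminal N with multiple productions, the predict sets of those productions are pairwise disjoint, where PREDICT(N → α) = (FIRST(α) \ {ε}) ∪ (FOLLOW(N) if α ⇒* ε).

Relevant sets:
  FIRST(Y) = { '-' }

For S:
  PREDICT(S → ';' n) = { ';' }
  PREDICT(S → n) = { 'n' }
  PREDICT(S → Y '-') = { '-' }
  PREDICT(S → c n) = { 'c' }
For C:
  PREDICT(C → Y Y ';') = { '-' }
  PREDICT(C → '-') = { '-' }
Y has a single production, so nothing to check there.

Conflict found: Predict set conflict for C: { '-' }
The grammar is NOT LL(1).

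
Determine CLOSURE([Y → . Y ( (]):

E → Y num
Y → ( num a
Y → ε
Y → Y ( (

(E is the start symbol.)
Start with: [Y → . Y ( (]
  [Y → . Y ( (] has the dot before Y: add [Y → . ( num a], [Y → .]
No further items can be added.

CLOSURE = { [Y → . ( num a], [Y → . Y ( (], [Y → .] }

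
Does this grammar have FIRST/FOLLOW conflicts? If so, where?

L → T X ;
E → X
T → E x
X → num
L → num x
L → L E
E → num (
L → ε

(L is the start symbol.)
Yes. L → T X ';' with FOLLOW(L) on { 'num' }; L → num x with FOLLOW(L) on { 'num' }; L → L E with FOLLOW(L) on { 'num' }

Nullable non-terminals: L.
FIRST sets used below: FIRST(T) = { 'num' }, FIRST(L) = { 'num', ε }, FIRST(E) = { 'num' }

L: nullable alternative(s) L → ε; FOLLOW(L) = { $, 'num' }
  L → T X ;: FIRST \ {ε} = { 'num' } — overlaps FOLLOW(L) on { 'num' }: CONFLICT
  L → num x: FIRST \ {ε} = { 'num' } — overlaps FOLLOW(L) on { 'num' }: CONFLICT
  L → L E: FIRST \ {ε} = { 'num' } — overlaps FOLLOW(L) on { 'num' }: CONFLICT
  L → ε: FIRST \ {ε} = { } — this is the only nullable alternative, skip

E, T, X have no nullable alternative, so no FIRST/FOLLOW check is needed there.

So the grammar has 3 FIRST/FOLLOW conflicts (marked CONFLICT above).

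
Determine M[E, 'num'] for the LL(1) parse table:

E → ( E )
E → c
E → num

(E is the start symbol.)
To find M[E, 'num'], we find productions for E where 'num' is in the predict set (PREDICT(N → α) = (FIRST(α) \ {ε}) ∪ (FOLLOW(N) if α ⇒* ε)).

E → ( E ): PREDICT = { '(' }
E → c: PREDICT = { 'c' }
E → num: PREDICT = { 'num' }
  'num' is in predict set, so this production goes in M[E, 'num']

M[E, 'num'] = E → num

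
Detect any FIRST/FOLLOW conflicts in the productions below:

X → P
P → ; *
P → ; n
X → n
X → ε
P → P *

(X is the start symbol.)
A FIRST/FOLLOW conflict occurs when a non-terminal N has a nullable alternative N → β (β ⇒* ε) and another alternative N → α with FIRST(α) ∩ FOLLOW(N) ≠ ∅: on such a lookahead the parser cannot decide between expanding α and letting N vanish via β.

Nullable non-terminals: X.
FIRST sets used below: FIRST(P) = { ';' }

X: nullable alternative(s) X → ε; FOLLOW(X) = { $ }
  X → P: FIRST \ {ε} = { ';' } — disjoint from FOLLOW(X)
  X → n: FIRST \ {ε} = { 'n' } — disjoint from FOLLOW(X)
  X → ε: FIRST \ {ε} = { } — this is the only nullable alternative, skip

P has no nullable alternative, so no FIRST/FOLLOW check is needed there.

No FIRST/FOLLOW conflicts found.

Answer: No FIRST/FOLLOW conflicts.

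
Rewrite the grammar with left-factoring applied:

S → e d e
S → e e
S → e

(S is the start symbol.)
S → e S'
S' → d e
S' → e
S' → ε

Left-factoring transforms A → αβ₁ | αβ₂ into A → αA' and A' → β₁ | β₂
(α is the longest common prefix among the alternatives). Repeat until
no nonterminal has two alternatives with a common prefix.

Round 1: S has alternatives sharing prefix 'e'. Introduce S': S → e S'
  Add: S' → d e
  Add: S' → e
  Add: S' → ε

No remaining common prefixes — done.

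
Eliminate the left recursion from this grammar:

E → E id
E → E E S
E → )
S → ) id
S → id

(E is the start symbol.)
E → ) E'
E' → id E'
E' → E S E'
E' → ε
S → ) id
S → id

E is directly left-recursive. The standard transformation for
  A → A α₁ | ... | A α_m | β₁ | ... | β_n
is
  A  → β₁ A' | ... | β_n A'
  A' → α₁ A' | ... | α_m A' | ε

E → ) becomes E → ) E'
E → E id becomes E' → id E'
E → E E S becomes E' → E S E'
Add E' → ε

Productions for other non-terminals are unchanged:
  S → ) id
  S → id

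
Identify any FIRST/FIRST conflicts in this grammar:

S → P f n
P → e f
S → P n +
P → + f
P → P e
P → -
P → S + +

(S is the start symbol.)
A FIRST/FIRST conflict occurs when two productions N → α and N → β for the same non-terminal have FIRST(α) ∩ FIRST(β) ≠ ∅ (with ε ∈ FIRST of a nullable right-hand side, so two nullable alternatives also conflict).

FIRST sets of the non-terminals at (or reachable through a nullable prefix from) the front of some alternative:
  FIRST(P) = { '+', '-', 'e' }
  FIRST(S) = { '+', '-', 'e' }

Productions for S:
  S → P f n: FIRST = { '+', '-', 'e' }
  S → P n +: FIRST = { '+', '-', 'e' }
Productions for P:
  P → e f: FIRST = { 'e' }
  P → + f: FIRST = { '+' }
  P → P e: FIRST = { '+', '-', 'e' }
  P → -: FIRST = { '-' }
  P → S + +: FIRST = { '+', '-', 'e' }

Conflict for S: S → P f n and S → P n +
  Overlap: { '+', '-', 'e' }
Conflict for P: P → e f and P → P e
  Overlap: { 'e' }
Conflict for P: P → e f and P → S + +
  Overlap: { 'e' }
Conflict for P: P → + f and P → P e
  Overlap: { '+' }
Conflict for P: P → + f and P → S + +
  Overlap: { '+' }
Conflict for P: P → P e and P → -
  Overlap: { '-' }
Conflict for P: P → P e and P → S + +
  Overlap: { '+', '-', 'e' }
Conflict for P: P → - and P → S + +
  Overlap: { '-' }

Answer: Yes. S → P f n / S → P n '+' on { '+', '-', 'e' }; P → e f / P → P e on { 'e' }; P → e f / P → S '+' '+' on { 'e' }; P → '+' f / P → P e on { '+' }; P → '+' f / P → S '+' '+' on { '+' }; P → P e / P → '-' on { '-' }; P → P e / P → S '+' '+' on { '+', '-', 'e' }; P → '-' / P → S '+' '+' on { '-' }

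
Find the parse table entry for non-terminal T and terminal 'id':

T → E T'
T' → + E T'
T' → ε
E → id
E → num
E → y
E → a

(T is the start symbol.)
To find M[T, 'id'], we find productions for T where 'id' is in the predict set (PREDICT(N → α) = (FIRST(α) \ {ε}) ∪ (FOLLOW(N) if α ⇒* ε)).

Relevant sets:
  FIRST(E) = { 'a', 'id', 'num', 'y' }

T → E T': PREDICT = { 'a', 'id', 'num', 'y' }
  'id' is in predict set, so this production goes in M[T, 'id']

M[T, 'id'] = T → E T'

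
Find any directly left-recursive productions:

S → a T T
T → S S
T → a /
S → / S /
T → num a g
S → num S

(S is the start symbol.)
No direct left recursion

S → a T T: starts with a
T → S S: starts with S
T → a /: starts with a
S → / S /: starts with '/'
T → num a g: starts with num
S → num S: starts with num

No direct left recursion found.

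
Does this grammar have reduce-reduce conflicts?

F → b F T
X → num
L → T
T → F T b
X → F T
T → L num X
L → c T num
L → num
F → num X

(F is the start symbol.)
Yes — I9: [L → T .] vs [X → F T .]; I19: [F → b F T .] vs [L → T .]

Augment with F' → F and build the canonical LR(0) collection (I0 = CLOSURE({[F' → . F]}), then GOTO on every symbol after a dot until no new states appear). It has 20 states:
  I0: { [F → . b F T], [F → . num X], [F' → . F] }  — shift
  I1: { [F' → F .] }  — accept
  I2: { [F → . b F T], [F → . num X], [F → b . F T] }  — shift
  I3: { [F → . b F T], [F → . num X], [F → num . X], [X → . F T], [X → . num] }  — shift
  I4: { [F → . b F T], [F → . num X], [L → . T], [L → . c T num], [L → . num], [T → . F T b], [T → . L num X], [X → F . T] }  — shift
  I5: { [F → num X .] }  — reduce
  I6: { [F → . b F T], [F → . num X], [F → num . X], [X → . F T], [X → . num], [X → num .] }  — shift, reduce
  I7: { [F → . b F T], [F → . num X], [L → . T], [L → . c T num], [L → . num], [T → . F T b], [T → . L num X], [T → F . T b] }  — shift
  I8: { [T → L . num X] }  — shift
  I9: { [L → T .], [X → F T .] }  — 2 reduces
  I10: { [F → . b F T], [F → . num X], [L → . T], [L → . c T num], [L → . num], [L → c . T num], [T → . F T b], [T → . L num X] }  — shift
  I11: { [F → . b F T], [F → . num X], [F → num . X], [L → num .], [X → . F T], [X → . num] }  — shift, reduce
  I12: { [L → T .], [L → c T . num] }  — shift, reduce
  I13: { [L → c T num .] }  — reduce
  I14: { [F → . b F T], [F → . num X], [T → L num . X], [X → . F T], [X → . num] }  — shift
  I15: { [T → L num X .] }  — reduce
  I16: { [L → T .], [T → F T . b] }  — shift, reduce
  I17: { [T → F T b .] }  — reduce
  I18: { [F → . b F T], [F → . num X], [F → b F . T], [L → . T], [L → . c T num], [L → . num], [T → . F T b], [T → . L num X] }  — shift
  I19: { [F → b F T .], [L → T .] }  — 2 reduces

I9 contains complete items [L → T .], [X → F T .] — reduce-reduce conflict.
I19 contains complete items [F → b F T .], [L → T .] — reduce-reduce conflict.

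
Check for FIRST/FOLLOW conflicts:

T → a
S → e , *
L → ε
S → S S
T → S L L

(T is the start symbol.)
No FIRST/FOLLOW conflicts.

Nullable non-terminals: L.
L has a nullable alternative but only one production, so nothing to check.

S, T have no nullable alternative, so no FIRST/FOLLOW check is needed there.

No FIRST/FOLLOW conflicts found.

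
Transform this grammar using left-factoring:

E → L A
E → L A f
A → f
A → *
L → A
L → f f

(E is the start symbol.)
E → L A E'
E' → ε
E' → f
A → f
A → *
L → A
L → f f

Left-factoring transforms A → αβ₁ | αβ₂ into A → αA' and A' → β₁ | β₂
(α is the longest common prefix among the alternatives). Repeat until
no nonterminal has two alternatives with a common prefix.

Round 1: E has alternatives sharing prefix 'L A'. Introduce E': E → L A E'
  Add: E' → ε
  Add: E' → f

No remaining common prefixes — done.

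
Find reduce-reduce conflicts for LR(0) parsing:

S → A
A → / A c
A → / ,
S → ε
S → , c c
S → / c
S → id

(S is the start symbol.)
No reduce-reduce conflicts

Augment with S' → S and build the canonical LR(0) collection (I0 = CLOSURE({[S' → . S]}), then GOTO on every symbol after a dot until no new states appear). It has 13 states:
  I0: { [A → . / ,], [A → . / A c], [S → . , c c], [S → . / c], [S → . A], [S → . id], [S → .], [S' → . S] }  — shift, reduce
  I1: { [S → , . c c] }  — shift
  I2: { [A → . / ,], [A → . / A c], [A → / . ,], [A → / . A c], [S → / . c] }  — shift
  I3: { [S → A .] }  — reduce
  I4: { [S' → S .] }  — accept
  I5: { [S → id .] }  — reduce
  I6: { [A → / , .] }  — reduce
  I7: { [A → . / ,], [A → . / A c], [A → / . ,], [A → / . A c] }  — shift
  I8: { [A → / A . c] }  — shift
  I9: { [S → / c .] }  — reduce
  I10: { [A → / A c .] }  — reduce
  I11: { [S → , c . c] }  — shift
  I12: { [S → , c c .] }  — reduce

No state contains more than one complete item.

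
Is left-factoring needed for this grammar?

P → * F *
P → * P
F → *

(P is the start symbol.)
Left-factoring is needed when two productions for the same non-terminal
share a common prefix on the right-hand side.

Productions for P:
  P → * F *
  P → * P

Found common prefix '*' in productions for P

Answer: Yes, P has productions with common prefix '*'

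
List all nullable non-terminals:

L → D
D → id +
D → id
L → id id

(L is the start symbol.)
None

A non-terminal is nullable if it can derive ε (the empty string): either it has an ε-production, or it has a production whose right-hand side consists entirely of nullable non-terminals.

There are no ε-productions, so no non-terminal can derive ε.
No non-terminals are nullable.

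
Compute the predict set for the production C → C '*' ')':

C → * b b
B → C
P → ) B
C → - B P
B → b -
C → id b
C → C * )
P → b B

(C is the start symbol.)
{ '*', '-', 'id' }

PREDICT(C → C '*' ')') = (FIRST(RHS) \ {ε}) ∪ (FOLLOW(C) if ε ∈ FIRST(RHS), i.e. RHS ⇒* ε)
FIRST(C) = { '*', '-', 'id' }
FIRST(C '*' ')') = { '*', '-', 'id' }
ε ∉ FIRST(C '*' ')'), so FOLLOW(C) is not added.
PREDICT(C → C '*' ')') = { '*', '-', 'id' }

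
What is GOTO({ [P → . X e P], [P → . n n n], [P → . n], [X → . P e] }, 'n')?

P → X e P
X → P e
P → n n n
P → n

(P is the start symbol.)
{ [P → n . n n], [P → n .] }

GOTO(I, 'n') = CLOSURE({ [A → αX.β] : [A → α.Xβ] ∈ I, X = 'n' })

Items with dot before 'n', with the dot advanced:
  [P → . n] → [P → n .]
  [P → . n n n] → [P → n . n n]
Closure adds nothing (no advanced item has the dot before a non-terminal).

GOTO = { [P → n . n n], [P → n .] }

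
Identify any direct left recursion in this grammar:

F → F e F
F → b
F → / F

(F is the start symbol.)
Yes, F is left-recursive

Direct left recursion occurs when N → N α for some non-terminal N (the right-hand side begins with the left-hand side itself).

F → F e F: LEFT RECURSIVE (starts with F)
F → b: starts with b
F → / F: starts with '/'

The grammar has direct left recursion on: F.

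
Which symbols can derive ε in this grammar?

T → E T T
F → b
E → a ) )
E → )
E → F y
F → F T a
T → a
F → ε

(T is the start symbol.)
{ 'F' }

A non-terminal is nullable if it can derive ε (the empty string): either it has an ε-production, or it has a production whose right-hand side consists entirely of nullable non-terminals.

ε-productions: F → ε
So F is immediately nullable.
No further non-terminal can be added: every production for the remaining non-terminals contains a terminal or a non-nullable non-terminal.
Nullable = { 'F' }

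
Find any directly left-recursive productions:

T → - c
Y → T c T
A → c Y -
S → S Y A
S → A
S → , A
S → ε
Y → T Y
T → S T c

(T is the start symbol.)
Direct left recursion occurs when N → N α for some non-terminal N (the right-hand side begins with the left-hand side itself).

T → - c: starts with '-'
Y → T c T: starts with T
A → c Y -: starts with c
S → S Y A: LEFT RECURSIVE (starts with S)
S → A: starts with A
S → , A: starts with ','
S → ε: starts with ε
Y → T Y: starts with T
T → S T c: starts with S

The grammar has direct left recursion on: S.

Answer: Yes, S is left-recursive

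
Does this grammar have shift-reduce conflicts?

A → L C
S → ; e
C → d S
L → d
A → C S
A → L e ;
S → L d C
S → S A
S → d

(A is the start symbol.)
A shift-reduce conflict occurs when an LR(0) state has both:
  - a complete (reduce) item [A → α .] (dot at the end), and
  - a shift item [B → β . c γ] (dot before a terminal).

Augment with A' → A and build the canonical LR(0) collection (I0 = CLOSURE({[A' → . A]}), then GOTO on every symbol after a dot until no new states appear). It has 18 states:
  I0: { [A → . C S], [A → . L C], [A → . L e ;], [A' → . A], [C → . d S], [L → . d] }  — shift
  I1: { [A' → A .] }  — accept
  I2: { [A → C . S], [L → . d], [S → . ; e], [S → . L d C], [S → . S A], [S → . d] }  — shift
  I3: { [A → L . C], [A → L . e ;], [C → . d S] }  — shift
  I4: { [C → d . S], [L → . d], [L → d .], [S → . ; e], [S → . L d C], [S → . S A], [S → . d] }  — shift, reduce
  I5: { [S → ; . e] }  — shift
  I6: { [S → L . d C] }  — shift
  I7: { [A → . C S], [A → . L C], [A → . L e ;], [C → . d S], [C → d S .], [L → . d], [S → S . A] }  — shift, reduce
  I8: { [L → d .], [S → d .] }  — 2 reduces
  I9: { [S → S A .] }  — reduce
  I10: { [C → . d S], [S → L d . C] }  — shift
  I11: { [S → L d C .] }  — reduce
  I12: { [C → d . S], [L → . d], [S → . ; e], [S → . L d C], [S → . S A], [S → . d] }  — shift
  I13: { [S → ; e .] }  — reduce
  I14: { [A → L C .] }  — reduce
  I15: { [A → L e . ;] }  — shift
  I16: { [A → L e ; .] }  — reduce
  I17: { [A → . C S], [A → . L C], [A → . L e ;], [A → C S .], [C → . d S], [L → . d], [S → S . A] }  — shift, reduce

I4 contains reduce item [L → d .] and shift items [L → . d], [S → . ; e], [S → . d] — shift-reduce conflict.
I7 contains reduce item [C → d S .] and shift items [C → . d S], [L → . d] — shift-reduce conflict.
I17 contains reduce item [A → C S .] and shift items [C → . d S], [L → . d] — shift-reduce conflict.

Answer: Yes — I4: [L → d .] vs [L → . d]; I7: [C → d S .] vs [C → . d S]; I17: [A → C S .] vs [C → . d S]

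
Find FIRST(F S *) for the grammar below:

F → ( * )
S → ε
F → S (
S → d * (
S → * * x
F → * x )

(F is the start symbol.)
{ '(', '*', 'd' }

FIRST sets of the non-terminals involved (from the grammar, by fixed-point iteration):
  FIRST(F) = { '(', '*', 'd' }

To compute FIRST(F S *), process the symbols left to right:
Symbol F is a non-terminal. Add FIRST(F) \ {ε} = { '(', '*', 'd' }
F is not nullable (ε ∉ FIRST(F)), so stop here.
FIRST(F S *) = { '(', '*', 'd' }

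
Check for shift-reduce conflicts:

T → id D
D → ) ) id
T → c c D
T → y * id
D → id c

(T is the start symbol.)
A shift-reduce conflict occurs when an LR(0) state has both:
  - a complete (reduce) item [A → α .] (dot at the end), and
  - a shift item [B → β . c γ] (dot before a terminal).

Augment with T' → T and build the canonical LR(0) collection (I0 = CLOSURE({[T' → . T]}), then GOTO on every symbol after a dot until no new states appear). It has 15 states:
  I0: { [T → . c c D], [T → . id D], [T → . y * id], [T' → . T] }  — shift
  I1: { [T' → T .] }  — accept
  I2: { [T → c . c D] }  — shift
  I3: { [D → . ) ) id], [D → . id c], [T → id . D] }  — shift
  I4: { [T → y . * id] }  — shift
  I5: { [T → y * . id] }  — shift
  I6: { [T → y * id .] }  — reduce
  I7: { [D → ) . ) id] }  — shift
  I8: { [T → id D .] }  — reduce
  I9: { [D → id . c] }  — shift
  I10: { [D → id c .] }  — reduce
  I11: { [D → ) ) . id] }  — shift
  I12: { [D → ) ) id .] }  — reduce
  I13: { [D → . ) ) id], [D → . id c], [T → c c . D] }  — shift
  I14: { [T → c c D .] }  — reduce

No state contains both a complete item and a shift item.

Answer: No shift-reduce conflicts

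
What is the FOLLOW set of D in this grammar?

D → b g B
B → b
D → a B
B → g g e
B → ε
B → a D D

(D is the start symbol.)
To compute FOLLOW(D), find every occurrence of D on a right-hand side N → α D β: add FIRST(β) \ {ε}, and if β is empty or nullable also add FOLLOW(N). Iterate to a fixed point.

D is the start symbol, so $ ∈ FOLLOW(D).
In B → a D D: D is followed by D, add FIRST(D) \ {ε} = { 'a', 'b' }
In B → a D D: D is at the end, add FOLLOW(B)

The FOLLOW sets referred to above (computed the same way, to a fixed point):
  FOLLOW(B) = { $, 'a', 'b' }

Taking the union: FOLLOW(D) = { $, 'a', 'b' }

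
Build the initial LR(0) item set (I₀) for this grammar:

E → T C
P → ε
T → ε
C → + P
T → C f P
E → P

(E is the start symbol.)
First, augment the grammar with E' → E
I₀ = CLOSURE({ [E' → . E] }):
  [E' → . E] has the dot before E: add [E → . T C], [E → . P]
  [E → . T C] has the dot before T: add [T → .], [T → . C f P]
  [E → . P] has the dot before P: add [P → .]
  [T → . C f P] has the dot before C: add [C → . + P]
No further items can be added.

I₀ = { [C → . + P], [E → . P], [E → . T C], [E' → . E], [P → .], [T → . C f P], [T → .] }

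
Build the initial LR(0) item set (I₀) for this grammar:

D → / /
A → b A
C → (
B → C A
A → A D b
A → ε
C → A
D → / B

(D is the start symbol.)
First, augment the grammar with D' → D
I₀ = CLOSURE({ [D' → . D] }):
  [D' → . D] has the dot before D: add [D → . / /], [D → . / B]
No further items can be added.

I₀ = { [D → . / /], [D → . / B], [D' → . D] }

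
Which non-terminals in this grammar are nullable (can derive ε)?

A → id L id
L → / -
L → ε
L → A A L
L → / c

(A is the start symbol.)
ε-productions: L → ε
So L is immediately nullable.
No further non-terminal can be added: every production for the remaining non-terminals contains a terminal or a non-nullable non-terminal.
Nullable = { 'L' }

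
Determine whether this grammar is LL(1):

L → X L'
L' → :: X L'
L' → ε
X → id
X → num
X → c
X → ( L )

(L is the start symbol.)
A grammar is LL(1) if for each non-terminal N with multiple productions, the predict sets of those productions are pairwise disjoint, where PREDICT(N → α) = (FIRST(α) \ {ε}) ∪ (FOLLOW(N) if α ⇒* ε).

Relevant sets:
  FOLLOW(L') = { $, ')' }

For L':
  PREDICT(L' → :: X L') = { '::' }
  PREDICT(L' → ε) = { $, ')' }
For X:
  PREDICT(X → id) = { 'id' }
  PREDICT(X → num) = { 'num' }
  PREDICT(X → c) = { 'c' }
  PREDICT(X → '(' L ')') = { '(' }
L has a single production, so nothing to check there.

All predict sets are disjoint. The grammar IS LL(1).

Answer: Yes, the grammar is LL(1).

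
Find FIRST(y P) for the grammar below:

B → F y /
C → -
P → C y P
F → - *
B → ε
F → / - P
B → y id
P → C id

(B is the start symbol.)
{ 'y' }

To compute FIRST(y P), process the symbols left to right:
Symbol y is a terminal. Add 'y' and stop.
FIRST(y P) = { 'y' }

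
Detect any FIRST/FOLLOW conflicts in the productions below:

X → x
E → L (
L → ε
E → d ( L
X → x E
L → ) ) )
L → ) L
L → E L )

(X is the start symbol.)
A FIRST/FOLLOW conflict occurs when a non-terminal N has a nullable alternative N → β (β ⇒* ε) and another alternative N → α with FIRST(α) ∩ FOLLOW(N) ≠ ∅: on such a lookahead the parser cannot decide between expanding α and letting N vanish via β.

Nullable non-terminals: L.
FIRST sets used below: FIRST(E) = { '(', ')', 'd' }

L: nullable alternative(s) L → ε; FOLLOW(L) = { $, '(', ')', 'd' }
  L → ε: FIRST \ {ε} = { } — this is the only nullable alternative, skip
  L → ) ) ): FIRST \ {ε} = { ')' } — overlaps FOLLOW(L) on { ')' }: CONFLICT
  L → ) L: FIRST \ {ε} = { ')' } — overlaps FOLLOW(L) on { ')' }: CONFLICT
  L → E L ): FIRST \ {ε} = { '(', ')', 'd' } — overlaps FOLLOW(L) on { '(', ')', 'd' }: CONFLICT

E, X have no nullable alternative, so no FIRST/FOLLOW check is needed there.

So the grammar has 3 FIRST/FOLLOW conflicts (marked CONFLICT above).

Answer: Yes. L → ')' ')' ')' with FOLLOW(L) on { ')' }; L → ')' L with FOLLOW(L) on { ')' }; L → E L ')' with FOLLOW(L) on { '(', ')', 'd' }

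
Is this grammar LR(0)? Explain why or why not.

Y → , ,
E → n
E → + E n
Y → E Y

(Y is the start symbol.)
Yes, the grammar is LR(0)

A grammar is LR(0) if no state in the canonical LR(0) collection has:
  - both a shift item (dot before a terminal) and a complete item (shift-reduce conflict), or
  - two or more complete items (reduce-reduce conflict; the accept item [Y' → Y .] counts as a complete item here).

Augment with Y' → Y and build the canonical LR(0) collection (I0 = CLOSURE({[Y' → . Y]}), then GOTO on every symbol after a dot until no new states appear). It has 10 states:
  I0: { [E → . + E n], [E → . n], [Y → . , ,], [Y → . E Y], [Y' → . Y] }  — shift
  I1: { [E → + . E n], [E → . + E n], [E → . n] }  — shift
  I2: { [Y → , . ,] }  — shift
  I3: { [E → . + E n], [E → . n], [Y → . , ,], [Y → . E Y], [Y → E . Y] }  — shift
  I4: { [Y' → Y .] }  — accept
  I5: { [E → n .] }  — reduce
  I6: { [Y → E Y .] }  — reduce
  I7: { [Y → , , .] }  — reduce
  I8: { [E → + E . n] }  — shift
  I9: { [E → + E n .] }  — reduce

Every state is either a pure shift/goto state or contains exactly one complete item and nothing to shift — no conflicts. The grammar is LR(0).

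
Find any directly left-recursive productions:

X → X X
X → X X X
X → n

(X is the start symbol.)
Yes, X is left-recursive

Direct left recursion occurs when N → N α for some non-terminal N (the right-hand side begins with the left-hand side itself).

X → X X: LEFT RECURSIVE (starts with X)
X → X X X: LEFT RECURSIVE (starts with X)
X → n: starts with n

The grammar has direct left recursion on: X.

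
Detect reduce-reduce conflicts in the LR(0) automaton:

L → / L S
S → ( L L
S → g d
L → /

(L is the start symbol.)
No reduce-reduce conflicts

Augment with L' → L and build the canonical LR(0) collection (I0 = CLOSURE({[L' → . L]}), then GOTO on every symbol after a dot until no new states appear). It has 10 states:
  I0: { [L → . / L S], [L → . /], [L' → . L] }  — shift
  I1: { [L → . / L S], [L → . /], [L → / . L S], [L → / .] }  — shift, reduce
  I2: { [L' → L .] }  — accept
  I3: { [L → / L . S], [S → . ( L L], [S → . g d] }  — shift
  I4: { [L → . / L S], [L → . /], [S → ( . L L] }  — shift
  I5: { [L → / L S .] }  — reduce
  I6: { [S → g . d] }  — shift
  I7: { [S → g d .] }  — reduce
  I8: { [L → . / L S], [L → . /], [S → ( L . L] }  — shift
  I9: { [S → ( L L .] }  — reduce

No state contains more than one complete item.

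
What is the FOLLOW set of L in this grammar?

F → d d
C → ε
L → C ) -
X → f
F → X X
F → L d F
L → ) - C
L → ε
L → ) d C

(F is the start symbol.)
To compute FOLLOW(L), find every occurrence of L on a right-hand side N → α L β: add FIRST(β) \ {ε}, and if β is empty or nullable also add FOLLOW(N). Iterate to a fixed point.

In F → L d F: L is followed by d F, add FIRST(d F) \ {ε} = { 'd' }

Taking the union: FOLLOW(L) = { 'd' }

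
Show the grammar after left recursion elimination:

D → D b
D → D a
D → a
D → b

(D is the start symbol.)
D is directly left-recursive. The standard transformation for
  A → A α₁ | ... | A α_m | β₁ | ... | β_n
is
  A  → β₁ A' | ... | β_n A'
  A' → α₁ A' | ... | α_m A' | ε

D → a becomes D → a D'
D → b becomes D → b D'
D → D b becomes D' → b D'
D → D a becomes D' → a D'
Add D' → ε

Resulting grammar:
D → a D'
D → b D'
D' → b D'
D' → a D'
D' → ε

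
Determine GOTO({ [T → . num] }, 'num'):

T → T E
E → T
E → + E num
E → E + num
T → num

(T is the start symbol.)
{ [T → num .] }

GOTO(I, 'num') = CLOSURE({ [A → αX.β] : [A → α.Xβ] ∈ I, X = 'num' })

Items with dot before 'num', with the dot advanced:
  [T → . num] → [T → num .]
Closure adds nothing (no advanced item has the dot before a non-terminal).

GOTO = { [T → num .] }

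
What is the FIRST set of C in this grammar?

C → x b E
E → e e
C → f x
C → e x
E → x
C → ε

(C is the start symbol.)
{ 'e', 'f', 'x', ε }

To compute FIRST(C), examine every production with C on the left-hand side, reading each right-hand side left to right until a non-nullable symbol is reached.

From C → x b E:
  - x is a terminal: add 'x' and stop
From C → f x:
  - f is a terminal: add 'f' and stop
From C → e x:
  - e is a terminal: add 'e' and stop
From C → ε:
  - ε-production, so ε ∈ FIRST(C)

Collecting: FIRST(C) = { 'e', 'f', 'x', ε }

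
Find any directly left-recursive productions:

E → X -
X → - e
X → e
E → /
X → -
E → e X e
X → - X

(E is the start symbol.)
E → X -: starts with X
X → - e: starts with '-'
X → e: starts with e
E → /: starts with '/'
X → -: starts with '-'
E → e X e: starts with e
X → - X: starts with '-'

No direct left recursion found.

Answer: No direct left recursion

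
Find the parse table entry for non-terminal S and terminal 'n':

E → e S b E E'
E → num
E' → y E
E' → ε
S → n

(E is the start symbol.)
S → n

To find M[S, 'n'], we find productions for S where 'n' is in the predict set (PREDICT(N → α) = (FIRST(α) \ {ε}) ∪ (FOLLOW(N) if α ⇒* ε)).

S → n: PREDICT = { 'n' }
  'n' is in predict set, so this production goes in M[S, 'n']

M[S, 'n'] = S → n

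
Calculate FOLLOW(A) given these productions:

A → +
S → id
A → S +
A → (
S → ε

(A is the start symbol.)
A is the start symbol, so $ ∈ FOLLOW(A).
A does not occur on any right-hand side.

Taking the union: FOLLOW(A) = { $ }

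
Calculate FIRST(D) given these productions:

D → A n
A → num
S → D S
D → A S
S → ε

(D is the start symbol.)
To compute FIRST(D), examine every production with D on the left-hand side, reading each right-hand side left to right until a non-nullable symbol is reached.

FIRST sets of the other non-terminals involved (by the same procedure, iterated to a fixed point):
  FIRST(A) = { 'num' }

From D → A n:
  - A is a non-terminal: add FIRST(A) \ {ε} = { 'num' }
    A is not nullable, so stop
From D → A S:
  - A is a non-terminal: add FIRST(A) \ {ε} = { 'num' }
    A is not nullable, so stop

Collecting: FIRST(D) = { 'num' }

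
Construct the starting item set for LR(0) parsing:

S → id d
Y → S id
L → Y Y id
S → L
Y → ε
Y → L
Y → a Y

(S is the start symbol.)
First, augment the grammar with S' → S
I₀ = CLOSURE({ [S' → . S] }):
  [S' → . S] has the dot before S: add [S → . id d], [S → . L]
  [S → . L] has the dot before L: add [L → . Y Y id]
  [L → . Y Y id] has the dot before Y: add [Y → . S id], [Y → .], [Y → . L], [Y → . a Y]
No further items can be added.

I₀ = { [L → . Y Y id], [S → . L], [S → . id d], [S' → . S], [Y → . L], [Y → . S id], [Y → . a Y], [Y → .] }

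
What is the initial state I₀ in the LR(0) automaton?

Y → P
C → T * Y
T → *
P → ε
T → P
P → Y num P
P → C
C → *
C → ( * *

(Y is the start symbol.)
{ [C → . ( * *], [C → . *], [C → . T * Y], [P → . C], [P → . Y num P], [P → .], [T → . *], [T → . P], [Y → . P], [Y' → . Y] }

First, augment the grammar with Y' → Y
I₀ = CLOSURE({ [Y' → . Y] }):
  [Y' → . Y] has the dot before Y: add [Y → . P]
  [Y → . P] has the dot before P: add [P → .], [P → . Y num P], [P → . C]
  [P → . C] has the dot before C: add [C → . T * Y], [C → . *], [C → . ( * *]
  [C → . T * Y] has the dot before T: add [T → . *], [T → . P]
No further items can be added.

I₀ = { [C → . ( * *], [C → . *], [C → . T * Y], [P → . C], [P → . Y num P], [P → .], [T → . *], [T → . P], [Y → . P], [Y' → . Y] }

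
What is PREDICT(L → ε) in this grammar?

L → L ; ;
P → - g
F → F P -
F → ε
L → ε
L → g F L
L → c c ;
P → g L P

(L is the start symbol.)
PREDICT(L → ε) = (FIRST(RHS) \ {ε}) ∪ (FOLLOW(L) if ε ∈ FIRST(RHS), i.e. RHS ⇒* ε)
The right-hand side is ε (FIRST(ε) = { ε }), so the predict set is FOLLOW(L) = { $, '-', ';', 'g' }
PREDICT(L → ε) = { $, '-', ';', 'g' }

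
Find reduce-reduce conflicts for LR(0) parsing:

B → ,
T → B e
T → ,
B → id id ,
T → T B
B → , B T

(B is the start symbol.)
Augment with B' → B and build the canonical LR(0) collection (I0 = CLOSURE({[B' → . B]}), then GOTO on every symbol after a dot until no new states appear). It has 12 states:
  I0: { [B → . , B T], [B → . ,], [B → . id id ,], [B' → . B] }  — shift
  I1: { [B → , . B T], [B → , .], [B → . , B T], [B → . ,], [B → . id id ,] }  — shift, reduce
  I2: { [B' → B .] }  — accept
  I3: { [B → id . id ,] }  — shift
  I4: { [B → id id . ,] }  — shift
  I5: { [B → id id , .] }  — reduce
  I6: { [B → , B . T], [B → . , B T], [B → . ,], [B → . id id ,], [T → . ,], [T → . B e], [T → . T B] }  — shift
  I7: { [B → , . B T], [B → , .], [B → . , B T], [B → . ,], [B → . id id ,], [T → , .] }  — shift, 2 reduces
  I8: { [T → B . e] }  — shift
  I9: { [B → , B T .], [B → . , B T], [B → . ,], [B → . id id ,], [T → T . B] }  — shift, reduce
  I10: { [T → T B .] }  — reduce
  I11: { [T → B e .] }  — reduce

I7 contains complete items [B → , .], [T → , .] — reduce-reduce conflict.

Answer: Yes — I7: [B → , .] vs [T → , .]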